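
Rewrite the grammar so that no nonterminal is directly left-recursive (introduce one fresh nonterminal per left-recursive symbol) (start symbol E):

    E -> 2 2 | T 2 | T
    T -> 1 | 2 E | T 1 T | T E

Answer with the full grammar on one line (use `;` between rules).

T is directly left-recursive.
For T: α = {1 T, E}, β = {1, 2 E}. Rewrite as T → β T' and T' → α T' | ε.

E -> 2 2 | T 2 | T; T -> 1 T' | 2 E T'; T' -> 1 T T' | E T' | ε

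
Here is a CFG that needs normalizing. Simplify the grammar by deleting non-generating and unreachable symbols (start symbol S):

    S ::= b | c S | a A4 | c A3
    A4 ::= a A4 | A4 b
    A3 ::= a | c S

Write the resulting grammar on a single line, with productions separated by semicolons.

S ::= b | c S | c A3; A3 ::= a | c S

Generating nonterminals: {A3, S}.
Reachable from S after that: {A3, S}.
Removed useless symbols: {A4} and every production mentioning them.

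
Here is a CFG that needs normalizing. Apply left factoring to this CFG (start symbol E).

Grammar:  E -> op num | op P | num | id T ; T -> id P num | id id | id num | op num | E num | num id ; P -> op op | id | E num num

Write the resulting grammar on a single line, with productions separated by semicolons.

E -> num | id T | op E'; T -> op num | E num | num id | id T'; P -> op op | id | E num num; E' -> num | P; T' -> P num | id | num

E has alternatives sharing prefix 'op': factor to E → op E' with E' → num | P.
T has alternatives sharing prefix 'id': factor to T → id T' with T' → P num | id | num.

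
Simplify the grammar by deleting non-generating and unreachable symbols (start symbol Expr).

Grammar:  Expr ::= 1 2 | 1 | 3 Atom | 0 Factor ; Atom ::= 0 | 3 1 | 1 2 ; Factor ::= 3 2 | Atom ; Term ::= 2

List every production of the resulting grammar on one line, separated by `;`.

Expr ::= 1 2 | 1 | 3 Atom | 0 Factor; Atom ::= 0 | 3 1 | 1 2; Factor ::= 3 2 | Atom

Generating nonterminals: {Atom, Expr, Factor, Term}.
Reachable from Expr after that: {Atom, Expr, Factor}.
Removed useless symbols: {Term} and every production mentioning them.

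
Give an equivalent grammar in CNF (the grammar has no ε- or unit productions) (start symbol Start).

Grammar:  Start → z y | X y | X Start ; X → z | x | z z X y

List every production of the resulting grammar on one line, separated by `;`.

Start → X1 X2 | X X2 | X Start; X → z | x | X1 Y1; X1 → z; X2 → y; Y1 → X1 Y2; Y2 → X X2

Introduce a nonterminal for each terminal appearing in a rule of length ≥ 2: X1 → z, X2 → y.
Binarize each right-hand side of length ≥ 3 by chaining fresh nonterminals (Y1, Y2, …): affected rules were X → X1 X1 X X2.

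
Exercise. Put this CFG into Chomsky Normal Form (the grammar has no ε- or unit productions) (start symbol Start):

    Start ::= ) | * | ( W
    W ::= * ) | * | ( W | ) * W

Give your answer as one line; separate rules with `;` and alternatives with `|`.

Introduce a nonterminal for each terminal appearing in a rule of length ≥ 2: X1 → (, X2 → *, X3 → ).
Binarize each right-hand side of length ≥ 3 by chaining fresh nonterminals (Y1, Y2, …): affected rules were W → X3 X2 W.

Start ::= ) | * | X1 W; W ::= X2 X3 | * | X1 W | X3 Y1; X1 ::= (; X2 ::= *; X3 ::= ); Y1 ::= X2 W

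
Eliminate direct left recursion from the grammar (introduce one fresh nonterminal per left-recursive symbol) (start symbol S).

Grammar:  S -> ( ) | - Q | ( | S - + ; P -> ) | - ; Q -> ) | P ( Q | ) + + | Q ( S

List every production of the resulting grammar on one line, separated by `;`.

Directly left-recursive nonterminals: S, Q.
For S: α = {- +}, β = {( ), - Q, (}. Rewrite as S → β S' and S' → α S' | ε.
For Q: α = {( S}, β = {), P ( Q, ) + +}. Rewrite as Q → β Q' and Q' → α Q' | ε.

S -> ( ) S' | - Q S' | ( S'; P -> ) | -; Q -> ) Q' | P ( Q Q' | ) + + Q'; S' -> - + S' | ε; Q' -> ( S Q' | ε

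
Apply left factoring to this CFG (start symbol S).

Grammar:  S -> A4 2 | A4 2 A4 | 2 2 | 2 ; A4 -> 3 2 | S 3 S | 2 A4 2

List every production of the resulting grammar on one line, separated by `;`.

S has alternatives sharing prefix 'A4 2': factor to S → A4 2 S' with S' → ε | A4.
S has alternatives sharing prefix '2': factor to S → 2 S'' with S'' → 2 | ε.

S -> A4 2 S' | 2 S''; A4 -> 3 2 | S 3 S | 2 A4 2; S' -> ε | A4; S'' -> 2 | ε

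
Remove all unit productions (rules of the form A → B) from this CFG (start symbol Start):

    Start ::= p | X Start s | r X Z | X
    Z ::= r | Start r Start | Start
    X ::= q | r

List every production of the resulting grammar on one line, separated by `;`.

Start ::= p | X Start s | r X Z | q | r; Z ::= r | Start r Start | p | X Start s | r X Z | q; X ::= q | r

Unit pairs: Start ⇒* {X}; Z ⇒* {Start, X}.
Replace each nonterminal's rules with the union of the non-unit rules of every nonterminal it unit-derives.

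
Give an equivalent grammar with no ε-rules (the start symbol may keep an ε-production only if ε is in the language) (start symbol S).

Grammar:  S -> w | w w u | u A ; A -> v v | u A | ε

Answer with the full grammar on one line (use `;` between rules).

S -> w | w w u | u A | u; A -> v v | u A | u

The nullable symbols are {A}.
ε ∉ L(G), so no ε-production is kept.
For each production, add variants omitting each subset of nullable occurrences: S → u A gives u A | u. A → u A gives u A | u.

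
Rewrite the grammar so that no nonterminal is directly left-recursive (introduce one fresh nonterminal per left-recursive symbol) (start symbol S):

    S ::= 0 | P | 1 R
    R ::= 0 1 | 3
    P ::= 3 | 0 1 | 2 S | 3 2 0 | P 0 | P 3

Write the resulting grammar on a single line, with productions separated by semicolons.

S ::= 0 | P | 1 R; R ::= 0 1 | 3; P ::= 3 P' | 0 1 P' | 2 S P' | 3 2 0 P'; P' ::= 0 P' | 3 P' | ε

Directly left-recursive nonterminal: P.
For P: α = {0, 3}, β = {3, 0 1, 2 S, 3 2 0}. Rewrite as P → β P' and P' → α P' | ε.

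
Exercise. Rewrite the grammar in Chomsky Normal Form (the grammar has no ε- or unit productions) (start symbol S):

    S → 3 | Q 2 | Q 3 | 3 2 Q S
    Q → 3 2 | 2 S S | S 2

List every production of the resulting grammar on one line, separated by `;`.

S → 3 | Q X1 | Q X2 | X2 Y1; Q → X2 X1 | X1 Y3 | S X1; X1 → 2; X2 → 3; Y1 → X1 Y2; Y2 → Q S; Y3 → S S

Introduce a nonterminal for each terminal appearing in a rule of length ≥ 2: X1 → 2, X2 → 3.
Binarize each right-hand side of length ≥ 3 by chaining fresh nonterminals (Y1, Y2, …): affected rules were S → X2 X1 Q S; Q → X1 S S.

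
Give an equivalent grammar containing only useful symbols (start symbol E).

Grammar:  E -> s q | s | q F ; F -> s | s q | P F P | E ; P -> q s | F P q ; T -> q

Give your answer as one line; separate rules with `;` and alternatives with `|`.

E -> s q | s | q F; F -> s | s q | P F P | E; P -> q s | F P q

Generating nonterminals: {E, F, P, T}.
Reachable from E after that: {E, F, P}.
Removed useless symbols: {T} and every production mentioning them.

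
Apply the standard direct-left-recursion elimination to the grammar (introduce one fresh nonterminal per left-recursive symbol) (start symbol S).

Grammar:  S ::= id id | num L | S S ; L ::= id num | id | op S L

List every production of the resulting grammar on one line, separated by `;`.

Left recursion appears on S.
For S: α = {S}, β = {id id, num L}. Rewrite as S → β S' and S' → α S' | ε.

S ::= id id S' | num L S'; L ::= id num | id | op S L; S' ::= S S' | epsilon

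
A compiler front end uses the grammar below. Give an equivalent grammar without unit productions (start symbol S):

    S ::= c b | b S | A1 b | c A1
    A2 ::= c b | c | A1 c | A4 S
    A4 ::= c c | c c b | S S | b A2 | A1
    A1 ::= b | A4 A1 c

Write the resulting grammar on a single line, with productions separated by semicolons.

S ::= c b | b S | A1 b | c A1; A2 ::= c b | c | A1 c | A4 S; A4 ::= c c | c c b | S S | b A2 | b | A4 A1 c; A1 ::= b | A4 A1 c

Unit pairs: A4 ⇒* {A1}.
For every A with A ⇒* B via unit rules, add B's non-unit alternatives to A; then delete every rule of the form X → Y.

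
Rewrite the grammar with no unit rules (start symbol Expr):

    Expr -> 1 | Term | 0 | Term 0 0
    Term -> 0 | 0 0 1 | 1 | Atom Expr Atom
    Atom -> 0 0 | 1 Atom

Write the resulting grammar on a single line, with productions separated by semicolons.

Unit pairs: Expr ⇒* {Term}.
Replace each nonterminal's rules with the union of the non-unit rules of every nonterminal it unit-derives.

Expr -> 0 | 0 0 1 | 1 | Atom Expr Atom | Term 0 0; Term -> 0 | 0 0 1 | 1 | Atom Expr Atom; Atom -> 0 0 | 1 Atom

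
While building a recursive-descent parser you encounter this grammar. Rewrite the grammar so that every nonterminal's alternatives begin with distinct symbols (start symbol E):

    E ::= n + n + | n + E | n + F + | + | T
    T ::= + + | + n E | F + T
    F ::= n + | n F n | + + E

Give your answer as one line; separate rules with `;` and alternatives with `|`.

E has alternatives sharing prefix 'n +': factor to E → n + E' with E' → n + | E | F +.
T has alternatives sharing prefix '+': factor to T → + T' with T' → + | n E.
F has alternatives sharing prefix 'n': factor to F → n F' with F' → + | F n.

E ::= + | T | n + E'; T ::= F + T | + T'; F ::= + + E | n F'; E' ::= n + | E | F +; T' ::= + | n E; F' ::= + | F n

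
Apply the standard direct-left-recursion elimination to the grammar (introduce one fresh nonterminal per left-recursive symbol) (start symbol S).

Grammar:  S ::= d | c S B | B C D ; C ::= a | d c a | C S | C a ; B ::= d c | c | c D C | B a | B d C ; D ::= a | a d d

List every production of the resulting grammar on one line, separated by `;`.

S ::= d | c S B | B C D; C ::= a C' | d c a C'; B ::= d c B' | c B' | c D C B'; D ::= a | a d d; C' ::= S C' | a C' | ε; B' ::= a B' | d C B' | ε

Directly left-recursive nonterminals: C, B.
For C: α = {S, a}, β = {a, d c a}. Rewrite as C → β C' and C' → α C' | ε.
For B: α = {a, d C}, β = {d c, c, c D C}. Rewrite as B → β B' and B' → α B' | ε.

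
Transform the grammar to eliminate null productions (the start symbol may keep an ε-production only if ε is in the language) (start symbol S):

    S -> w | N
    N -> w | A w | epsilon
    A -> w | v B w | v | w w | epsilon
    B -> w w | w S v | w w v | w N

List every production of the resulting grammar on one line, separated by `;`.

S -> w | N | ε; N -> w | A w; A -> w | v B w | v | w w; B -> w w | w S v | w v | w w v | w N | w

The nullable symbols are {A, N, S}.
ε ∈ L(G) since S is nullable, so keep S → ε.
For each production, add variants omitting each subset of nullable occurrences: B → w S v gives w S v | w v. B → w N gives w N | w.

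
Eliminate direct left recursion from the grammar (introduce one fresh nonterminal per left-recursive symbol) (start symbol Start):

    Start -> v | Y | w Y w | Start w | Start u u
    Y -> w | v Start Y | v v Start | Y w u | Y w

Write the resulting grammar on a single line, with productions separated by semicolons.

Start, Y are directly left-recursive.
For Start: α = {w, u u}, β = {v, Y, w Y w}. Rewrite as Start → β Start1 and Start1 → α Start1 | ε.
For Y: α = {w u, w}, β = {w, v Start Y, v v Start}. Rewrite as Y → β Y1 and Y1 → α Y1 | ε.

Start -> v Start1 | Y Start1 | w Y w Start1; Y -> w Y1 | v Start Y Y1 | v v Start Y1; Start1 -> w Start1 | u u Start1 | ε; Y1 -> w u Y1 | w Y1 | ε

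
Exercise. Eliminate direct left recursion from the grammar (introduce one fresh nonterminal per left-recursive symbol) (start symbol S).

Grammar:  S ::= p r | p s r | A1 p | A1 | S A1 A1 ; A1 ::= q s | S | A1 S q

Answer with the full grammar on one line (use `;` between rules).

Directly left-recursive nonterminals: S, A1.
For S: α = {A1 A1}, β = {p r, p s r, A1 p, A1}. Rewrite as S → β S' and S' → α S' | ε.
For A1: α = {S q}, β = {q s, S}. Rewrite as A1 → β A1' and A1' → α A1' | ε.

S ::= p r S' | p s r S' | A1 p S' | A1 S'; A1 ::= q s A1' | S A1'; S' ::= A1 A1 S' | ε; A1' ::= S q A1' | ε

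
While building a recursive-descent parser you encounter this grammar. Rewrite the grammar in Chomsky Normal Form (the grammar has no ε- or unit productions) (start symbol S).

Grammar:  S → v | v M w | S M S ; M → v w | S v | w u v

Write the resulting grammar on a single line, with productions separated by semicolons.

Introduce a nonterminal for each terminal appearing in a rule of length ≥ 2: X1 → v, X2 → w, X3 → u.
Binarize each right-hand side of length ≥ 3 by chaining fresh nonterminals (Y1, Y2, …): affected rules were S → X1 M X2; S → S M S; M → X2 X3 X1.

S → v | X1 Y1 | S Y2; M → X1 X2 | S X1 | X2 Y3; X1 → v; X2 → w; X3 → u; Y1 → M X2; Y2 → M S; Y3 → X3 X1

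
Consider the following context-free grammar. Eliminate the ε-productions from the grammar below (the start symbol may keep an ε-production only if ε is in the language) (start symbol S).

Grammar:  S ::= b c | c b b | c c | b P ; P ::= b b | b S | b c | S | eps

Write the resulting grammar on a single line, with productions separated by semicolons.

Nullable nonterminals: {P}.
ε ∉ L(G), so no ε-production is kept.
Add the nullable-subset variants: S → b P gives b P | b.

S ::= b c | c b b | c c | b P | b; P ::= b b | b S | b c | S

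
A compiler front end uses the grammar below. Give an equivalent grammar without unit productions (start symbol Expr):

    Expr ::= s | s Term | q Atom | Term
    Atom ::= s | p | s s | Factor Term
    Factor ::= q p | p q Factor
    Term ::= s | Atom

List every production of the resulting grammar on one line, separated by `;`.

Expr ::= s | p | s s | Factor Term | s Term | q Atom; Atom ::= s | p | s s | Factor Term; Factor ::= q p | p q Factor; Term ::= s | p | s s | Factor Term

Unit pairs: Expr ⇒* {Atom, Term}; Term ⇒* {Atom}.
For each unit pair (A, B), copy every non-unit production of B to A, then drop all unit productions.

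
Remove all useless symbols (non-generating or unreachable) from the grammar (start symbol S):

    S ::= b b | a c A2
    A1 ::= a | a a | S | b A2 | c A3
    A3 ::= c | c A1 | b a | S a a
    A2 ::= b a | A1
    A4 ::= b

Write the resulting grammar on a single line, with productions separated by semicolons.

Generating nonterminals: {A1, A2, A3, A4, S}.
Reachable from S after that: {A1, A2, A3, S}.
Removed useless symbols: {A4} and every production mentioning them.

S ::= b b | a c A2; A1 ::= a | a a | S | b A2 | c A3; A3 ::= c | c A1 | b a | S a a; A2 ::= b a | A1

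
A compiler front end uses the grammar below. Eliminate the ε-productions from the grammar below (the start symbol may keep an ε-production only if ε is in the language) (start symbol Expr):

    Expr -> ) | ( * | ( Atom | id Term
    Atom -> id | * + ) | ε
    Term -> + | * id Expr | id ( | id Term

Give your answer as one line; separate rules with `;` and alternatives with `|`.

Nullable nonterminals: {Atom}.
ε ∉ L(G), so no ε-production is kept.
Expand every rule over subsets of its nullable positions: Expr → ( Atom gives ( Atom | (.

Expr -> ) | ( * | ( Atom | ( | id Term; Atom -> id | * + ); Term -> + | * id Expr | id ( | id Term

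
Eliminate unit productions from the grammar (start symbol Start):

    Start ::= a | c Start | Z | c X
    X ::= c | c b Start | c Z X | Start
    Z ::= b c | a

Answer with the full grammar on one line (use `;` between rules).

Unit pairs: Start ⇒* {Z}; X ⇒* {Start, Z}.
For every A with A ⇒* B via unit rules, add B's non-unit alternatives to A; then delete every rule of the form X → Y.

Start ::= b c | a | c Start | c X; X ::= b c | a | c Start | c X | c | c b Start | c Z X; Z ::= b c | a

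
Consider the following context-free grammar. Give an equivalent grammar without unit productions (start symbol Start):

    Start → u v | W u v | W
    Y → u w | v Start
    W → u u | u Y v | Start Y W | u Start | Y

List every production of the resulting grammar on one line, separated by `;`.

Unit pairs: Start ⇒* {W, Y}; W ⇒* {Y}.
For each unit pair (A, B), copy every non-unit production of B to A, then drop all unit productions.

Start → u v | W u v | u w | v Start | u u | u Y v | Start Y W | u Start; Y → u w | v Start; W → u w | v Start | u u | u Y v | Start Y W | u Start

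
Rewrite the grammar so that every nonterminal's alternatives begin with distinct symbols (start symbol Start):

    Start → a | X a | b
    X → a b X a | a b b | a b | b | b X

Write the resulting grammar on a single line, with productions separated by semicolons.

X has alternatives sharing prefix 'a b': factor to X → a b X1 with X1 → X a | b | ε.
X has alternatives sharing prefix 'b': factor to X → b X2 with X2 → ε | X.

Start → a | X a | b; X → a b X1 | b X2; X1 → X a | b | ε; X2 → ε | X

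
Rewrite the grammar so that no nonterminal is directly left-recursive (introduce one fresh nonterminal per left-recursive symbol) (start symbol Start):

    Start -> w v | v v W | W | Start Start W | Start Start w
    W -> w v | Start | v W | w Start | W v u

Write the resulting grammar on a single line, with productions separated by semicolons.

Start -> w v Start1 | v v W Start1 | W Start1; W -> w v W1 | Start W1 | v W W1 | w Start W1; Start1 -> Start W Start1 | Start w Start1 | ε; W1 -> v u W1 | ε

Directly left-recursive nonterminals: Start, W.
For Start: α = {Start W, Start w}, β = {w v, v v W, W}. Rewrite as Start → β Start1 and Start1 → α Start1 | ε.
For W: α = {v u}, β = {w v, Start, v W, w Start}. Rewrite as W → β W1 and W1 → α W1 | ε.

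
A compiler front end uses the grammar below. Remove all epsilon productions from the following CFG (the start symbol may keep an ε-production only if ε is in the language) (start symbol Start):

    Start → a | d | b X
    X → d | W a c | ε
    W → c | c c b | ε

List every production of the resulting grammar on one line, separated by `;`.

Start → a | d | b X | b; X → d | W a c | a c; W → c | c c b

The nullable symbols are {W, X}.
ε ∉ L(G), so no ε-production is kept.
For each production, add variants omitting each subset of nullable occurrences: Start → b X gives b X | b. X → W a c gives W a c | a c.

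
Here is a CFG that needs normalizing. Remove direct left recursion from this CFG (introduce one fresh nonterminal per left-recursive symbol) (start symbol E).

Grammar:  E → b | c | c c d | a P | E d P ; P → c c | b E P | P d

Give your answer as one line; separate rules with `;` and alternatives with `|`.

E, P are directly left-recursive.
For E: α = {d P}, β = {b, c, c c d, a P}. Rewrite as E → β E' and E' → α E' | ε.
For P: α = {d}, β = {c c, b E P}. Rewrite as P → β P' and P' → α P' | ε.

E → b E' | c E' | c c d E' | a P E'; P → c c P' | b E P P'; E' → d P E' | ε; P' → d P' | ε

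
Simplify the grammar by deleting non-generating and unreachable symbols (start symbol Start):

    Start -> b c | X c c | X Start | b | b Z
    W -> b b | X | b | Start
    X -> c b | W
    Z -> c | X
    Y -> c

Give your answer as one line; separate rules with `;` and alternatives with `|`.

Generating nonterminals: {Start, W, X, Y, Z}.
Reachable from Start after that: {Start, W, X, Z}.
Removed useless symbols: {Y} and every production mentioning them.

Start -> b c | X c c | X Start | b | b Z; W -> b b | X | b | Start; X -> c b | W; Z -> c | X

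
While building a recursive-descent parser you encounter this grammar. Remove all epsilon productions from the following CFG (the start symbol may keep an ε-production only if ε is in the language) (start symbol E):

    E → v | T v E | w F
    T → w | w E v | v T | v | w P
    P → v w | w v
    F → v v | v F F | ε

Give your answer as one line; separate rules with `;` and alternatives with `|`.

E → v | T v E | w F | w; T → w | w E v | v T | v | w P; P → v w | w v; F → v v | v F F | v F | v

The nullable symbols are {F}.
ε ∉ L(G), so no ε-production is kept.
Expand every rule over subsets of its nullable positions: E → w F gives w F | w. F → v F F gives v F F | v F | v.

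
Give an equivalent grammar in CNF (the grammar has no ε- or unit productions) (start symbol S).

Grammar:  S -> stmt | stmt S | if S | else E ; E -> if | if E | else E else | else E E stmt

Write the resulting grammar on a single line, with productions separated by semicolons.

Introduce a nonterminal for each terminal appearing in a rule of length ≥ 2: X1 → stmt, X2 → if, X3 → else.
Binarize each right-hand side of length ≥ 3 by chaining fresh nonterminals (Y1, Y2, …): affected rules were E → X3 E X3; E → X3 E E X1.

S -> stmt | X1 S | X2 S | X3 E; E -> if | X2 E | X3 Y1 | X3 Y2; X1 -> stmt; X2 -> if; X3 -> else; Y1 -> E X3; Y2 -> E Y3; Y3 -> E X1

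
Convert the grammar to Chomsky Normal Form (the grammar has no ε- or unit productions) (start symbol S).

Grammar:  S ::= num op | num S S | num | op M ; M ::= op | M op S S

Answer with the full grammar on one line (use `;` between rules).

Introduce a nonterminal for each terminal appearing in a rule of length ≥ 2: X1 → num, X2 → op.
Binarize each right-hand side of length ≥ 3 by chaining fresh nonterminals (Y1, Y2, …): affected rules were S → X1 S S; M → M X2 S S.

S ::= X1 X2 | X1 Y1 | num | X2 M; M ::= op | M Y2; X1 ::= num; X2 ::= op; Y1 ::= S S; Y2 ::= X2 Y3; Y3 ::= S S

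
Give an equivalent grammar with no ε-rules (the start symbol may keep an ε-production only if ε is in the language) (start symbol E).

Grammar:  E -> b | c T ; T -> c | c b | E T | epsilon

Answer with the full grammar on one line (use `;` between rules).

E -> b | c T | c; T -> c | c b | E T | E

Nullable set = {T}.
ε ∉ L(G), so no ε-production is kept.
For each production, add variants omitting each subset of nullable occurrences: E → c T gives c T | c. T → E T gives E T | E.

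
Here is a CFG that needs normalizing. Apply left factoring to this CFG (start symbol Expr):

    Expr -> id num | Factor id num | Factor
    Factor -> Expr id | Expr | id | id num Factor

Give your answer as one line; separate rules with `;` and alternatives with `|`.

Expr has alternatives sharing prefix 'Factor': factor to Expr → Factor Expr1 with Expr1 → id num | ε.
Factor has alternatives sharing prefix 'Expr': factor to Factor → Expr Factor1 with Factor1 → id | ε.
Factor has alternatives sharing prefix 'id': factor to Factor → id Factor2 with Factor2 → ε | num Factor.

Expr -> id num | Factor Expr1; Factor -> Expr Factor1 | id Factor2; Expr1 -> id num | ε; Factor1 -> id | ε; Factor2 -> ε | num Factor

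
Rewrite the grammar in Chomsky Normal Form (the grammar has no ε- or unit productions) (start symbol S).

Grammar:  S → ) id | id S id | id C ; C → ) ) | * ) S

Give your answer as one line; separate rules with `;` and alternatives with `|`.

Introduce a nonterminal for each terminal appearing in a rule of length ≥ 2: X1 → ), X2 → id, X3 → *.
Binarize each right-hand side of length ≥ 3 by chaining fresh nonterminals (Y1, Y2, …): affected rules were S → X2 S X2; C → X3 X1 S.

S → X1 X2 | X2 Y1 | X2 C; C → X1 X1 | X3 Y2; X1 → ); X2 → id; X3 → *; Y1 → S X2; Y2 → X1 S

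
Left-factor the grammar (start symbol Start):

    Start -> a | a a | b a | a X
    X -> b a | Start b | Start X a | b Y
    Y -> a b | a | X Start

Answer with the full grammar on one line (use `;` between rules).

Start has alternatives sharing prefix 'a': factor to Start → a Start1 with Start1 → ε | a | X.
X has alternatives sharing prefix 'b': factor to X → b X1 with X1 → a | Y.
X has alternatives sharing prefix 'Start': factor to X → Start X2 with X2 → b | X a.
Y has alternatives sharing prefix 'a': factor to Y → a Y1 with Y1 → b | ε.

Start -> b a | a Start1; X -> b X1 | Start X2; Y -> X Start | a Y1; Start1 -> ε | a | X; X1 -> a | Y; X2 -> b | X a; Y1 -> b | ε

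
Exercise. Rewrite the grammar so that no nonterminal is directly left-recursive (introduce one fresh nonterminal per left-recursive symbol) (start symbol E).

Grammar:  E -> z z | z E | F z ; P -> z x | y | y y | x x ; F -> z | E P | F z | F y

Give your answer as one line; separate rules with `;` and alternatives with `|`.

Left recursion appears on F.
For F: α = {z, y}, β = {z, E P}. Rewrite as F → β F' and F' → α F' | ε.

E -> z z | z E | F z; P -> z x | y | y y | x x; F -> z F' | E P F'; F' -> z F' | y F' | ε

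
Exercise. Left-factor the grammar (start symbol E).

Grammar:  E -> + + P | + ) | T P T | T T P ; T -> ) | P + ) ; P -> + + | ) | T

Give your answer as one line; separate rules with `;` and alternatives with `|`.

E -> + E' | T E''; T -> ) | P + ); P -> + + | ) | T; E' -> + P | ); E'' -> P T | T P

E has alternatives sharing prefix '+': factor to E → + E' with E' → + P | ).
E has alternatives sharing prefix 'T': factor to E → T E'' with E'' → P T | T P.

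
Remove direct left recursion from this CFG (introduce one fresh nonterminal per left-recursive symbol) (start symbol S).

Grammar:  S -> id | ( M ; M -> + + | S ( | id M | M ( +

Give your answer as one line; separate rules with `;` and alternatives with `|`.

M is directly left-recursive.
For M: α = {( +}, β = {+ +, S (, id M}. Rewrite as M → β M' and M' → α M' | ε.

S -> id | ( M; M -> + + M' | S ( M' | id M M'; M' -> ( + M' | ε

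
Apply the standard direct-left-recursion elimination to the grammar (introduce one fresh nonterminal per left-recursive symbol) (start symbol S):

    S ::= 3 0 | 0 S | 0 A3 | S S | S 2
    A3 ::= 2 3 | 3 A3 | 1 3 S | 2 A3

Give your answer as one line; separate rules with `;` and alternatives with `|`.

S ::= 3 0 S' | 0 S S' | 0 A3 S'; A3 ::= 2 3 | 3 A3 | 1 3 S | 2 A3; S' ::= S S' | 2 S' | eps

Left recursion appears on S.
For S: α = {S, 2}, β = {3 0, 0 S, 0 A3}. Rewrite as S → β S' and S' → α S' | ε.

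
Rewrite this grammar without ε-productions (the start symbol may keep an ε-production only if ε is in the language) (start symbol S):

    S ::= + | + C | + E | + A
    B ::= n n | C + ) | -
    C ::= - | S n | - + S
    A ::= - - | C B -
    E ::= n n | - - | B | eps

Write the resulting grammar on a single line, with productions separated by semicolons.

S ::= + | + C | + E | + A; B ::= n n | C + ) | -; C ::= - | S n | - + S; A ::= - - | C B -; E ::= n n | - - | B

The nullable symbols are {E}.
ε ∉ L(G), so no ε-production is kept.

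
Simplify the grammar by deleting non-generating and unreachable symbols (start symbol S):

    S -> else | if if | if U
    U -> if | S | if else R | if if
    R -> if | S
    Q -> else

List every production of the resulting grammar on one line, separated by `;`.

S -> else | if if | if U; U -> if | S | if else R | if if; R -> if | S

Generating nonterminals: {Q, R, S, U}.
Reachable from S after that: {R, S, U}.
Removed useless symbols: {Q} and every production mentioning them.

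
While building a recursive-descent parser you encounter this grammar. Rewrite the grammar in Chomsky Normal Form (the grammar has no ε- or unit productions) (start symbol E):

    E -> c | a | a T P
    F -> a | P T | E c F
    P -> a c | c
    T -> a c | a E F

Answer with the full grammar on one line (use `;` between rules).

Introduce a nonterminal for each terminal appearing in a rule of length ≥ 2: X1 → a, X2 → c.
Binarize each right-hand side of length ≥ 3 by chaining fresh nonterminals (Y1, Y2, …): affected rules were E → X1 T P; F → E X2 F; T → X1 E F.

E -> c | a | X1 Y1; F -> a | P T | E Y2; P -> X1 X2 | c; T -> X1 X2 | X1 Y3; X1 -> a; X2 -> c; Y1 -> T P; Y2 -> X2 F; Y3 -> E F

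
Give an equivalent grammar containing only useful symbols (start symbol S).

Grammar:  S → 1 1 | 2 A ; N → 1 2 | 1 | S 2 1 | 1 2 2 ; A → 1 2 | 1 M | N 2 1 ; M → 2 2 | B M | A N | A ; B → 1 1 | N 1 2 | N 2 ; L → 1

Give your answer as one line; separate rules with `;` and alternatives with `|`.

S → 1 1 | 2 A; N → 1 2 | 1 | S 2 1 | 1 2 2; A → 1 2 | 1 M | N 2 1; M → 2 2 | B M | A N | A; B → 1 1 | N 1 2 | N 2

Generating nonterminals: {A, B, L, M, N, S}.
Reachable from S after that: {A, B, M, N, S}.
Removed useless symbols: {L} and every production mentioning them.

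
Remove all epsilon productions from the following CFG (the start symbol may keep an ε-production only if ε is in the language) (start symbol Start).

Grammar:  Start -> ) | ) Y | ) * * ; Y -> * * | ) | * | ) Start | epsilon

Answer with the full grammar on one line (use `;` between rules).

Start -> ) | ) Y | ) * *; Y -> * * | ) | * | ) Start

Nullable set = {Y}.
ε ∉ L(G), so no ε-production is kept.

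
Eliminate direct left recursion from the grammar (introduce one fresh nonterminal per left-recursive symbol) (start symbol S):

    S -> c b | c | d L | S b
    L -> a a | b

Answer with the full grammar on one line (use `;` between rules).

S -> c b S' | c S' | d L S'; L -> a a | b; S' -> b S' | ε

Directly left-recursive nonterminal: S.
For S: α = {b}, β = {c b, c, d L}. Rewrite as S → β S' and S' → α S' | ε.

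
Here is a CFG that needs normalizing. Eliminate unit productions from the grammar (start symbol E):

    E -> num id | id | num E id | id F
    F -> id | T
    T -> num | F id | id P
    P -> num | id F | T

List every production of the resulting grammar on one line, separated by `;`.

E -> num id | id | num E id | id F; F -> id | num | F id | id P; T -> num | F id | id P; P -> num | id F | F id | id P

Unit pairs: F ⇒* {T}; P ⇒* {T}.
For every A with A ⇒* B via unit rules, add B's non-unit alternatives to A; then delete every rule of the form X → Y.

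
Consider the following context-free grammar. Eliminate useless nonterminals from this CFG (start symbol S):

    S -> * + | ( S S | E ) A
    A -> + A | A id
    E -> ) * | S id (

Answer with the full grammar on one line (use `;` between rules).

S -> * + | ( S S

Generating nonterminals: {E, S}.
Reachable from S after that: {S}.
Removed useless symbols: {A, E} and every production mentioning them.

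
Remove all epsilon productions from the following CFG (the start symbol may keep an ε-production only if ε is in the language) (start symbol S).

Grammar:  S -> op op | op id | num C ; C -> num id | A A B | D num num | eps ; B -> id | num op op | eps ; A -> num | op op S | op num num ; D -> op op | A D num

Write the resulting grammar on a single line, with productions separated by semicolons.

S -> op op | op id | num C | num; C -> num id | A A B | A A | D num num; B -> id | num op op; A -> num | op op S | op num num; D -> op op | A D num

Nullable set = {B, C}.
ε ∉ L(G), so no ε-production is kept.
Add the nullable-subset variants: S → num C gives num C | num. C → A A B gives A A B | A A.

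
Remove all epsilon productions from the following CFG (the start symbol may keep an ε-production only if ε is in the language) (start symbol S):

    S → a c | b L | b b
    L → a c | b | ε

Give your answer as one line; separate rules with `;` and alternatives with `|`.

S → a c | b L | b | b b; L → a c | b

The nullable symbols are {L}.
ε ∉ L(G), so no ε-production is kept.
Expand every rule over subsets of its nullable positions: S → b L gives b L | b.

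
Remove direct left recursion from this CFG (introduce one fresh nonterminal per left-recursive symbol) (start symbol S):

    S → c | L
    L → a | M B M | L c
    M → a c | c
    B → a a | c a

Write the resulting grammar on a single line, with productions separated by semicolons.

S → c | L; L → a L' | M B M L'; M → a c | c; B → a a | c a; L' → c L' | ε

Directly left-recursive nonterminal: L.
For L: α = {c}, β = {a, M B M}. Rewrite as L → β L' and L' → α L' | ε.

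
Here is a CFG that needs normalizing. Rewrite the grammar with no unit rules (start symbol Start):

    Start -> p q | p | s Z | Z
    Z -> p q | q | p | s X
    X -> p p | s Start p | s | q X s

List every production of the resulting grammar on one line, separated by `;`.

Unit pairs: Start ⇒* {Z}.
For each unit pair (A, B), copy every non-unit production of B to A, then drop all unit productions.

Start -> p q | q | p | s X | s Z; Z -> p q | q | p | s X; X -> p p | s Start p | s | q X s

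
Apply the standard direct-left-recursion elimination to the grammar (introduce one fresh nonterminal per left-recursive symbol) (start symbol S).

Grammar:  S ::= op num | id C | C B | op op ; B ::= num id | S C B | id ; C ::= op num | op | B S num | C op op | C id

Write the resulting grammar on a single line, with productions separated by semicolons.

C is directly left-recursive.
For C: α = {op op, id}, β = {op num, op, B S num}. Rewrite as C → β C' and C' → α C' | ε.

S ::= op num | id C | C B | op op; B ::= num id | S C B | id; C ::= op num C' | op C' | B S num C'; C' ::= op op C' | id C' | ε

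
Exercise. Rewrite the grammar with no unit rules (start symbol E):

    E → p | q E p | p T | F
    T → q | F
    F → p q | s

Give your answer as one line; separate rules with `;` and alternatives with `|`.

E → p | q E p | p T | p q | s; T → p q | s | q; F → p q | s

Unit pairs: E ⇒* {F}; T ⇒* {F}.
For each unit pair (A, B), copy every non-unit production of B to A, then drop all unit productions.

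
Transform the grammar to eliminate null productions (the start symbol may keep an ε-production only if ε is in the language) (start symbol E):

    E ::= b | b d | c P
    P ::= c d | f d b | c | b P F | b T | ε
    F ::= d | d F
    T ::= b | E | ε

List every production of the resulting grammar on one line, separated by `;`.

E ::= b | b d | c P | c; P ::= c d | f d b | c | b P F | b F | b T | b; F ::= d | d F; T ::= b | E

Nullable set = {P, T}.
ε ∉ L(G), so no ε-production is kept.
Expand every rule over subsets of its nullable positions: E → c P gives c P | c. P → b P F gives b P F | b F. P → b T gives b T | b.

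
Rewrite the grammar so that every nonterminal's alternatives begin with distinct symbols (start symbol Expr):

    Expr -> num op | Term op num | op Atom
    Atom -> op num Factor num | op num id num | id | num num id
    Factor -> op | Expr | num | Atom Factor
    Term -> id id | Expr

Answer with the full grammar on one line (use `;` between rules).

Expr -> num op | Term op num | op Atom; Atom -> id | num num id | op num Atom1; Factor -> op | Expr | num | Atom Factor; Term -> id id | Expr; Atom1 -> Factor num | id num

Atom has alternatives sharing prefix 'op num': factor to Atom → op num Atom1 with Atom1 → Factor num | id num.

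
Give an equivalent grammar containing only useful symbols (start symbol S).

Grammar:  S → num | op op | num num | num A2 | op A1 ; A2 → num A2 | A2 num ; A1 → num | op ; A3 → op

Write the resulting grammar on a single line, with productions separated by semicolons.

Generating nonterminals: {A1, A3, S}.
Reachable from S after that: {A1, S}.
Removed useless symbols: {A2, A3} and every production mentioning them.

S → num | op op | num num | op A1; A1 → num | op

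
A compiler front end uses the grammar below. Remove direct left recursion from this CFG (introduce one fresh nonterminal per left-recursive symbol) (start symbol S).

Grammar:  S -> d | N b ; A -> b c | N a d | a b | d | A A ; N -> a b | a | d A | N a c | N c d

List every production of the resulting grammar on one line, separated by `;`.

S -> d | N b; A -> b c A' | N a d A' | a b A' | d A'; N -> a b N' | a N' | d A N'; A' -> A A' | ε; N' -> a c N' | c d N' | ε

A, N are directly left-recursive.
For A: α = {A}, β = {b c, N a d, a b, d}. Rewrite as A → β A' and A' → α A' | ε.
For N: α = {a c, c d}, β = {a b, a, d A}. Rewrite as N → β N' and N' → α N' | ε.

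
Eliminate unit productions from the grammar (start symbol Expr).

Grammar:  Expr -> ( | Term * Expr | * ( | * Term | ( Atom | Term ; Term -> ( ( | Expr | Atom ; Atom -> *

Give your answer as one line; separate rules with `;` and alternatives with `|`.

Unit pairs: Expr ⇒* {Atom, Term}; Term ⇒* {Atom, Expr}.
Replace each nonterminal's rules with the union of the non-unit rules of every nonterminal it unit-derives.

Expr -> ( ( | * | ( | Term * Expr | * ( | * Term | ( Atom; Term -> ( ( | * | ( | Term * Expr | * ( | * Term | ( Atom; Atom -> *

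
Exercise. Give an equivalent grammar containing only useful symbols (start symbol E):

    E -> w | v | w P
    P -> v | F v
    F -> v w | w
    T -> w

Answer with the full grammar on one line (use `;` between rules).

E -> w | v | w P; P -> v | F v; F -> v w | w

Generating nonterminals: {E, F, P, T}.
Reachable from E after that: {E, F, P}.
Removed useless symbols: {T} and every production mentioning them.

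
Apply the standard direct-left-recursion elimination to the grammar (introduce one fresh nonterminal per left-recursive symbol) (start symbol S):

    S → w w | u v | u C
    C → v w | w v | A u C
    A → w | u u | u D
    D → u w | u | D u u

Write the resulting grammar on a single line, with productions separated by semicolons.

S → w w | u v | u C; C → v w | w v | A u C; A → w | u u | u D; D → u w D' | u D'; D' → u u D' | ε

Left recursion appears on D.
For D: α = {u u}, β = {u w, u}. Rewrite as D → β D' and D' → α D' | ε.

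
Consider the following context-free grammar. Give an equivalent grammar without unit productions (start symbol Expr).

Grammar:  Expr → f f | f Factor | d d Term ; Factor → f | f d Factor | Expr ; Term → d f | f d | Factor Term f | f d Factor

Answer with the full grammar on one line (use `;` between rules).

Expr → f f | f Factor | d d Term; Factor → f | f d Factor | f f | f Factor | d d Term; Term → d f | f d | Factor Term f | f d Factor

Unit pairs: Factor ⇒* {Expr}.
Replace each nonterminal's rules with the union of the non-unit rules of every nonterminal it unit-derives.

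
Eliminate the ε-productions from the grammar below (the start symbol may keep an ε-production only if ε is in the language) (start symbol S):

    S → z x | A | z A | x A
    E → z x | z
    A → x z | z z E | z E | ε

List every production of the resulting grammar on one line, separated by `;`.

S → z x | A | z A | z | x A | x | ε; E → z x | z; A → x z | z z E | z E

The nullable symbols are {A, S}.
ε ∈ L(G) since S is nullable, so keep S → ε.
For each production, add variants omitting each subset of nullable occurrences: S → z A gives z A | z. S → x A gives x A | x.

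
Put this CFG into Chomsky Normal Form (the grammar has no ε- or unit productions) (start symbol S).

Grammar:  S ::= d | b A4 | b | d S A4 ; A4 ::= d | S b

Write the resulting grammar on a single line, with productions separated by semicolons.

Introduce a nonterminal for each terminal appearing in a rule of length ≥ 2: X1 → b, X2 → d.
Binarize each right-hand side of length ≥ 3 by chaining fresh nonterminals (Y1, Y2, …): affected rules were S → X2 S A4.

S ::= d | X1 A4 | b | X2 Y1; A4 ::= d | S X1; X1 ::= b; X2 ::= d; Y1 ::= S A4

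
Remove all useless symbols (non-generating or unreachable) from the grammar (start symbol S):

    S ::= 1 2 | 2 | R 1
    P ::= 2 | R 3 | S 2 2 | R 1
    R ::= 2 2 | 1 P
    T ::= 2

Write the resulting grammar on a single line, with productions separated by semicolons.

S ::= 1 2 | 2 | R 1; P ::= 2 | R 3 | S 2 2 | R 1; R ::= 2 2 | 1 P

Generating nonterminals: {P, R, S, T}.
Reachable from S after that: {P, R, S}.
Removed useless symbols: {T} and every production mentioning them.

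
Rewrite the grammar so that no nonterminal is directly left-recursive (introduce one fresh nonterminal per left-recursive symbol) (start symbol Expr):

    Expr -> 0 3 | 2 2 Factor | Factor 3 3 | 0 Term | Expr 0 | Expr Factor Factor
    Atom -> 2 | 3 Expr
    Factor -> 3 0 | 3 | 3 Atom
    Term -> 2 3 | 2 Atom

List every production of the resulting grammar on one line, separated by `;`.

Expr is directly left-recursive.
For Expr: α = {0, Factor Factor}, β = {0 3, 2 2 Factor, Factor 3 3, 0 Term}. Rewrite as Expr → β Expr1 and Expr1 → α Expr1 | ε.

Expr -> 0 3 Expr1 | 2 2 Factor Expr1 | Factor 3 3 Expr1 | 0 Term Expr1; Atom -> 2 | 3 Expr; Factor -> 3 0 | 3 | 3 Atom; Term -> 2 3 | 2 Atom; Expr1 -> 0 Expr1 | Factor Factor Expr1 | ε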